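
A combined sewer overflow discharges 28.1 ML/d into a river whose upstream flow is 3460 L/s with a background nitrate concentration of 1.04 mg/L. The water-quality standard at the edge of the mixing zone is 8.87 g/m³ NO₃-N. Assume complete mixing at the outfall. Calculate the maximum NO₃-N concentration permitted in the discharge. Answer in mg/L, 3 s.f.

28.1 ML/d = 0.3252 m³/s.
3460 L/s = 3.46 m³/s.
Mass balance: 8.87·3.785 = 0.3252·Cₑ + 3.46·1.04.
Cₑ = (33.58 − 3.598) / 0.3252 = 92.17 mg/L.

92.2 mg/L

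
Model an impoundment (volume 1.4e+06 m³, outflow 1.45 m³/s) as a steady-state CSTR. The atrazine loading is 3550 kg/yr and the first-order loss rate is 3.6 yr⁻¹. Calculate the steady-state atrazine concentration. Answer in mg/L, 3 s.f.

Outflow Q = 1.45 m³/s × 3.156e+07 s/yr = 4.576e+07 m³/yr.
Steady-state CSTR mass balance: W = Q·C + k·V·C, so C = W/(Q + kV).
Q + kV = 4.576e+07 + 3.6·1.4e+06 = 5.08e+07 m³/yr.
C = 3550/5.08e+07 = 6.988e-05 kg/m³ = 0.06988 mg/L.

0.0699 mg/L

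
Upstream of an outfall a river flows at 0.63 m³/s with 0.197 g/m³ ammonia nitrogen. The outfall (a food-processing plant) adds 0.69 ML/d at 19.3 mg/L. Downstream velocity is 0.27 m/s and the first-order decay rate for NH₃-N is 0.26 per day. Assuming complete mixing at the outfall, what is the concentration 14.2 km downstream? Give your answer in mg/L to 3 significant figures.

0.372 mg/L

0.69 ML/d = 0.007986 m³/s.
After complete mixing, C₀ = (0.007986·19.3 + 0.63·0.197) / 0.638 = 0.4361 mg/L.
Travel time t = 1.42e+04 m / 0.27 m/s = 5.259e+04 s = 0.6087 d.
C = 0.4361·exp(−0.26·0.6087) = 0.4361·0.8536 = 0.3723 mg/L.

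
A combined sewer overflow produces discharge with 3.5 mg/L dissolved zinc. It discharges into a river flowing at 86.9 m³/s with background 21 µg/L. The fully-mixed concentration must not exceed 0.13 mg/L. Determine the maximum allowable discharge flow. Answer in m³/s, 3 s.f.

2.81 m³/s

21 µg/L = 0.021 mg/L.
Mass balance at complete mixing: C_std·(Q_w + Q_r) = Q_w·C_e + Q_r·C_b.
Rearranging, Q_w = Q_r·(C_std − C_b)/(C_e − C_std) = 86.9·(0.13 − 0.021) / (3.5 − 0.13) = 2.811 m³/s.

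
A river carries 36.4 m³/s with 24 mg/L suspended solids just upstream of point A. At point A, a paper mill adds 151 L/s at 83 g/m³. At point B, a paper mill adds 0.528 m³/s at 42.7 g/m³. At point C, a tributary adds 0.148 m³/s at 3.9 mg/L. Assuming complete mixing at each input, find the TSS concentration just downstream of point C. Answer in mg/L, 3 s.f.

151 L/s = 0.151 m³/s.
After input A: C = (36.4·24 + 0.151·83) / 36.55 = 24.24 mg/L.
After input B: C = (36.55·24.24 + 0.528·42.7) / 37.08 = 24.51 mg/L.
After input C: C = (37.08·24.51 + 0.148·3.9) / 37.23 = 24.42 mg/L.

24.4 mg/L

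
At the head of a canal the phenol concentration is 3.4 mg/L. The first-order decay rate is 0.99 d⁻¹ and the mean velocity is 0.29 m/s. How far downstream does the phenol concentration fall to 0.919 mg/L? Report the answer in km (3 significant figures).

From C = C₀·e^(−kt), t = ln(C₀/C)/k = ln(3.4/0.919)/0.99 = 1.308/0.99 = 1.321 d.
Distance = v·t = 0.29 m/s × 1.142e+05 s = 3.311e+04 m = 33.11 km.

33.1 km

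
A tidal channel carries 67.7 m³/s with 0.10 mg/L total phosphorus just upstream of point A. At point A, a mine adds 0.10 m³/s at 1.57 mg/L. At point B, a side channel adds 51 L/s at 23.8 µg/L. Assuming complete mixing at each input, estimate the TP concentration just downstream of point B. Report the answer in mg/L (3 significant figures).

0.102 mg/L

After input A: C = (67.7·0.1 + 0.1·1.57) / 67.8 = 0.1022 mg/L.
51 L/s = 0.051 m³/s.
23.8 µg/L = 0.0238 mg/L.
After input B: C = (67.8·0.1022 + 0.051·0.0238) / 67.85 = 0.1021 mg/L.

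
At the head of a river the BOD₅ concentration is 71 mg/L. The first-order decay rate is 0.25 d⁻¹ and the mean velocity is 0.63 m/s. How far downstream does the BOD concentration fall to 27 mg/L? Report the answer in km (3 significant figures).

From C = C₀·e^(−kt), t = ln(C₀/C)/k = ln(71/27)/0.25 = 0.9668/0.25 = 3.867 d.
Distance = v·t = 0.63 m/s × 3.341e+05 s = 2.105e+05 m = 210.5 km.

211 km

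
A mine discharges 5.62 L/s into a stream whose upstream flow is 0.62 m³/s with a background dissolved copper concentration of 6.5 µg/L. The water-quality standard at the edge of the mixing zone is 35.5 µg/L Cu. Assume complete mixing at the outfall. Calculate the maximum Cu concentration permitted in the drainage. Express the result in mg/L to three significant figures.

3.23 mg/L

5.62 L/s = 0.00562 m³/s.
6.5 µg/L = 0.0065 mg/L.
35.5 µg/L = 0.0355 mg/L.
Mass balance: 0.0355·0.6256 = 0.00562·Cₑ + 0.62·0.0065.
Cₑ = (0.02221 − 0.00403) / 0.00562 = 3.235 mg/L.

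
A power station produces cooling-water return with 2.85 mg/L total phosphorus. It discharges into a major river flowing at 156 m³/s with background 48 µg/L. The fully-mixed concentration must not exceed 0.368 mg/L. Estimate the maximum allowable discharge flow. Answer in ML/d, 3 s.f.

1740 ML/d

48 µg/L = 0.048 mg/L.
Mass balance at complete mixing: C_std·(Q_w + Q_r) = Q_w·C_e + Q_r·C_b.
Rearranging, Q_w = Q_r·(C_std − C_b)/(C_e − C_std) = 156·(0.368 − 0.048) / (2.85 − 0.368) = 20.11 m³/s.
= 1738 ML/d.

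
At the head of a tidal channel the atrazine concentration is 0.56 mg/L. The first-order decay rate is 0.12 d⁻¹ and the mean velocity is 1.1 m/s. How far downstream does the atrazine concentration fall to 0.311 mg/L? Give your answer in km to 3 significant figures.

466 km

From C = C₀·e^(−kt), t = ln(C₀/C)/k = ln(0.56/0.311)/0.12 = 0.5881/0.12 = 4.901 d.
Distance = v·t = 1.1 m/s × 4.235e+05 s = 4.658e+05 m = 465.8 km.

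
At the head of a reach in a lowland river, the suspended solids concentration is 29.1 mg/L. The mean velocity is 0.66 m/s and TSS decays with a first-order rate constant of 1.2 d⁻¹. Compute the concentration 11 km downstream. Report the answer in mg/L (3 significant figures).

Travel time t = 11 km / 0.66 m/s = 1.1e+04/0.66 = 1.667e+04 s = 0.1929 d.
First-order decay: C = 29.1·exp(−1.2·0.1929) = 29.1·0.7934 = 23.09 mg/L.

23.1 mg/L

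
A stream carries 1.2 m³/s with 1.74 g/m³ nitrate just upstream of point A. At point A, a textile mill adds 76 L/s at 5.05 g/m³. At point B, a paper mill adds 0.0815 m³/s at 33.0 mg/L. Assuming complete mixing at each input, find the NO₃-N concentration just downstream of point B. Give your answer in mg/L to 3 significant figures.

3.80 mg/L

76 L/s = 0.076 m³/s.
After input A: C = (1.2·1.74 + 0.076·5.05) / 1.276 = 1.937 mg/L.
After input B: C = (1.276·1.937 + 0.0815·33) / 1.357 = 3.802 mg/L.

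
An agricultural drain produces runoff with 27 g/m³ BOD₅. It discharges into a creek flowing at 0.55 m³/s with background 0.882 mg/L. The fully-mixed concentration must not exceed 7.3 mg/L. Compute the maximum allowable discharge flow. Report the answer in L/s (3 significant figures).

Mass balance at complete mixing: C_std·(Q_w + Q_r) = Q_w·C_e + Q_r·C_b.
Rearranging, Q_w = Q_r·(C_std − C_b)/(C_e − C_std) = 0.55·(7.3 − 0.882) / (27 − 7.3) = 0.1792 m³/s.
= 179.2 L/s.

179 L/s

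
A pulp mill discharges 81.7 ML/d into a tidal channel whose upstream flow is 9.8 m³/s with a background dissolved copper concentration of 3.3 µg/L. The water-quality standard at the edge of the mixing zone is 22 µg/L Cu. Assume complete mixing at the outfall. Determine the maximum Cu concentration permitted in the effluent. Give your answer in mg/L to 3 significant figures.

0.216 mg/L

81.7 ML/d = 0.9456 m³/s.
3.3 µg/L = 0.0033 mg/L.
22 µg/L = 0.022 mg/L.
Mass balance: 0.022·10.75 = 0.9456·Cₑ + 9.8·0.0033.
Cₑ = (0.2364 − 0.03234) / 0.9456 = 0.2158 mg/L.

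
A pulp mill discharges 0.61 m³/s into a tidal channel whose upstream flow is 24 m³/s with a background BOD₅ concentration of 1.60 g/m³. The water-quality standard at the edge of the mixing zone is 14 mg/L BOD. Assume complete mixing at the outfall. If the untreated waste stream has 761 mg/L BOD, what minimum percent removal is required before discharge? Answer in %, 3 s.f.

Mass balance: 14·24.61 = 0.61·Cₑ + 24·1.6.
Cₑ = (344.5 − 38.4) / 0.61 = 501.9 mg/L.
Required removal = 1 − 501.9/761 = 34.05 %.

34.1 %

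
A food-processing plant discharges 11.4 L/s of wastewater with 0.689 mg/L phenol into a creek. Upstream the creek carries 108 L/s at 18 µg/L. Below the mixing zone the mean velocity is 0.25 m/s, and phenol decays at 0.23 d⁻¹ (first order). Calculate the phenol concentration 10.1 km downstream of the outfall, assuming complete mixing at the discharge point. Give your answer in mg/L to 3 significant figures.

11.4 L/s = 0.0114 m³/s.
108 L/s = 0.108 m³/s.
18 µg/L = 0.018 mg/L.
After complete mixing, C₀ = (0.0114·0.689 + 0.108·0.018) / 0.1194 = 0.08207 mg/L.
Travel time t = 1.01e+04 m / 0.25 m/s = 4.04e+04 s = 0.4676 d.
C = 0.08207·exp(−0.23·0.4676) = 0.08207·0.898 = 0.0737 mg/L.

0.0737 mg/L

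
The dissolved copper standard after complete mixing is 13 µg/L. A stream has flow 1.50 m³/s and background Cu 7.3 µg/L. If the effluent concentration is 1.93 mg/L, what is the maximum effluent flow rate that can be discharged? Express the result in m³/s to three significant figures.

0.00446 m³/s

7.3 µg/L = 0.0073 mg/L.
13 µg/L = 0.013 mg/L.
Mass balance at complete mixing: C_std·(Q_w + Q_r) = Q_w·C_e + Q_r·C_b.
Rearranging, Q_w = Q_r·(C_std − C_b)/(C_e − C_std) = 1.50·(0.013 − 0.0073) / (1.93 − 0.013) = 0.00446 m³/s.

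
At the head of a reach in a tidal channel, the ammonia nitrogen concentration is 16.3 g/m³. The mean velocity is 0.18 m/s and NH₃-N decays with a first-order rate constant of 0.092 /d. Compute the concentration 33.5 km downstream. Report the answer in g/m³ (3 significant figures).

13.4 g/m³

Travel time t = 33.5 km / 0.18 m/s = 3.35e+04/0.18 = 1.861e+05 s = 2.154 d.
First-order decay: C = 16.3·exp(−0.092·2.154) = 16.3·0.8202 = 13.37 g/m³.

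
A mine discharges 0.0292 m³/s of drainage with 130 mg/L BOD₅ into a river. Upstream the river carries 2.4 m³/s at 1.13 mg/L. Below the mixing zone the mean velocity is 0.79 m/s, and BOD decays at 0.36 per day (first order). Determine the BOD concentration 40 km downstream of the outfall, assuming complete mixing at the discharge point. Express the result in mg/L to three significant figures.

2.17 mg/L

After complete mixing, C₀ = (0.0292·130 + 2.4·1.13) / 2.429 = 2.679 mg/L.
Travel time t = 4e+04 m / 0.79 m/s = 5.063e+04 s = 0.586 d.
C = 2.679·exp(−0.36·0.586) = 2.679·0.8098 = 2.17 mg/L.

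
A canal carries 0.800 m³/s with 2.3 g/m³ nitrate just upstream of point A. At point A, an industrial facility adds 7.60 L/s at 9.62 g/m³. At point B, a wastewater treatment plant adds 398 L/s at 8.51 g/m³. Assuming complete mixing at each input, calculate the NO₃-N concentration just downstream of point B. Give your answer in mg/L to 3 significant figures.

4.40 mg/L

7.60 L/s = 0.0076 m³/s.
After input A: C = (0.8·2.3 + 0.0076·9.62) / 0.8076 = 2.369 mg/L.
398 L/s = 0.398 m³/s.
After input B: C = (0.8076·2.369 + 0.398·8.51) / 1.206 = 4.396 mg/L.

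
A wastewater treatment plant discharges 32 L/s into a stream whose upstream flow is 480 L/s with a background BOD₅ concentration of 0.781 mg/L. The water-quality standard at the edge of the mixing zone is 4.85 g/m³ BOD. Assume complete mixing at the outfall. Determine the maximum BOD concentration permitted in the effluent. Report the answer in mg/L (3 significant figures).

65.9 mg/L

32 L/s = 0.032 m³/s.
480 L/s = 0.48 m³/s.
Mass balance: 4.85·0.512 = 0.032·Cₑ + 0.48·0.781.
Cₑ = (2.483 − 0.3749) / 0.032 = 65.88 mg/L.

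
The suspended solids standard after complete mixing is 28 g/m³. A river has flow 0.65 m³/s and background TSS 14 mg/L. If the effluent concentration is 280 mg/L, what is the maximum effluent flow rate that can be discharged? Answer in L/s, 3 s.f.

Mass balance at complete mixing: C_std·(Q_w + Q_r) = Q_w·C_e + Q_r·C_b.
Rearranging, Q_w = Q_r·(C_std − C_b)/(C_e − C_std) = 0.65·(28 − 14) / (280 − 28) = 0.03611 m³/s.
= 36.11 L/s.

36.1 L/s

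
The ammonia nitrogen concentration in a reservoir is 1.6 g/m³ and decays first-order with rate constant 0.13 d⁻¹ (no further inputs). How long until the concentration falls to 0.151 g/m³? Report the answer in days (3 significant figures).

t = ln(C₀/C)/k = ln(1.6/0.151)/0.13 = 2.36/0.13 = 18.16 d.

18.2 d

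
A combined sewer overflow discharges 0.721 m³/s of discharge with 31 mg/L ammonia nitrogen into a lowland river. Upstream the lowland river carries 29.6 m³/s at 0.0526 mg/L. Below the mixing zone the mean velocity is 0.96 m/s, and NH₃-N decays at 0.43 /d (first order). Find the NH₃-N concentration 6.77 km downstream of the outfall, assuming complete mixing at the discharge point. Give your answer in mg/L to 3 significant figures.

After complete mixing, C₀ = (0.721·31 + 29.6·0.0526) / 30.32 = 0.7885 mg/L.
Travel time t = 6770 m / 0.96 m/s = 7052 s = 0.08162 d.
C = 0.7885·exp(−0.43·0.08162) = 0.7885·0.9655 = 0.7613 mg/L.

0.761 mg/L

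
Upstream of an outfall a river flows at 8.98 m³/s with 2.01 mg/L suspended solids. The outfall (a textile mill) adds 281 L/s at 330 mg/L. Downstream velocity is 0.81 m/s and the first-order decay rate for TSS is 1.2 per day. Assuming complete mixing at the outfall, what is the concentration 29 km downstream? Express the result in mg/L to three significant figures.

7.28 mg/L

281 L/s = 0.281 m³/s.
After complete mixing, C₀ = (0.281·330 + 8.98·2.01) / 9.261 = 11.96 mg/L.
Travel time t = 2.9e+04 m / 0.81 m/s = 3.58e+04 s = 0.4144 d.
C = 11.96·exp(−1.2·0.4144) = 11.96·0.6082 = 7.275 mg/L.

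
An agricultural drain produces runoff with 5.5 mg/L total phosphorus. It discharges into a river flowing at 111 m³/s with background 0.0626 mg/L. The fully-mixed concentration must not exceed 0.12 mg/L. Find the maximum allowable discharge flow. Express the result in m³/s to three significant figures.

1.18 m³/s

Mass balance at complete mixing: C_std·(Q_w + Q_r) = Q_w·C_e + Q_r·C_b.
Rearranging, Q_w = Q_r·(C_std − C_b)/(C_e − C_std) = 111·(0.12 − 0.0626) / (5.5 − 0.12) = 1.184 m³/s.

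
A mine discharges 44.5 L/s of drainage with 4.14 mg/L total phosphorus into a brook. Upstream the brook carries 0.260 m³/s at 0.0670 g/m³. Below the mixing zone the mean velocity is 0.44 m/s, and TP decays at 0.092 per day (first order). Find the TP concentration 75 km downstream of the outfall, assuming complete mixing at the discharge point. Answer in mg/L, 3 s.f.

44.5 L/s = 0.0445 m³/s.
After complete mixing, C₀ = (0.0445·4.14 + 0.26·0.067) / 0.3045 = 0.6622 mg/L.
Travel time t = 7.5e+04 m / 0.44 m/s = 1.705e+05 s = 1.973 d.
C = 0.6622·exp(−0.092·1.973) = 0.6622·0.834 = 0.5523 mg/L.

0.552 mg/L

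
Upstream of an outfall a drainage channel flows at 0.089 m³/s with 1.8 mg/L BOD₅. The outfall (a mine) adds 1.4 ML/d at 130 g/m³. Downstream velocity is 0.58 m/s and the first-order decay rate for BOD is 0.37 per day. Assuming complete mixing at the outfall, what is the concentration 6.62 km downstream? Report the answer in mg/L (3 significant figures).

1.4 ML/d = 0.0162 m³/s.
After complete mixing, C₀ = (0.0162·130 + 0.089·1.8) / 0.1052 = 21.55 mg/L.
Travel time t = 6620 m / 0.58 m/s = 1.141e+04 s = 0.1321 d.
C = 21.55·exp(−0.37·0.1321) = 21.55·0.9523 = 20.52 mg/L.

20.5 mg/L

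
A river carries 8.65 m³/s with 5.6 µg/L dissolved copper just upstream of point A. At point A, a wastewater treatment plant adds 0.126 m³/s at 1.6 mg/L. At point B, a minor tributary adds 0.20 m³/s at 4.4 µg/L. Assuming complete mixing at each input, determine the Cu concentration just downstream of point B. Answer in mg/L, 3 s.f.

0.0280 mg/L

5.6 µg/L = 0.0056 mg/L.
After input A: C = (8.65·0.0056 + 0.126·1.6) / 8.776 = 0.02849 mg/L.
4.4 µg/L = 0.0044 mg/L.
After input B: C = (8.776·0.02849 + 0.2·0.0044) / 8.976 = 0.02795 mg/L.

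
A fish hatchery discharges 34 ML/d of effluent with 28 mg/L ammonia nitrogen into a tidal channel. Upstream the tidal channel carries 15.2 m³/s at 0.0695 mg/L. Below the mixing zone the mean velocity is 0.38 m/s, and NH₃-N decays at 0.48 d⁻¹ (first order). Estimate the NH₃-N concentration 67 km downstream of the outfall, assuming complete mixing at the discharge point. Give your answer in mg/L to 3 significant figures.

0.291 mg/L

34 ML/d = 0.3935 m³/s.
After complete mixing, C₀ = (0.3935·28 + 15.2·0.0695) / 15.59 = 0.7744 mg/L.
Travel time t = 6.7e+04 m / 0.38 m/s = 1.763e+05 s = 2.041 d.
C = 0.7744·exp(−0.48·2.041) = 0.7744·0.3755 = 0.2908 mg/L.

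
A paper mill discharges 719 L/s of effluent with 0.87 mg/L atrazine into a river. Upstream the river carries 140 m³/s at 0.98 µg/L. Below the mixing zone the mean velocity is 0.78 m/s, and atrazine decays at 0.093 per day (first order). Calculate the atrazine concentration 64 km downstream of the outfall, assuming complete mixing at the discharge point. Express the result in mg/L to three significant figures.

719 L/s = 0.719 m³/s.
0.98 µg/L = 0.00098 mg/L.
After complete mixing, C₀ = (0.719·0.87 + 140·0.00098) / 140.7 = 0.00542 mg/L.
Travel time t = 6.4e+04 m / 0.78 m/s = 8.205e+04 s = 0.9497 d.
C = 0.00542·exp(−0.093·0.9497) = 0.00542·0.9155 = 0.004962 mg/L.

0.00496 mg/L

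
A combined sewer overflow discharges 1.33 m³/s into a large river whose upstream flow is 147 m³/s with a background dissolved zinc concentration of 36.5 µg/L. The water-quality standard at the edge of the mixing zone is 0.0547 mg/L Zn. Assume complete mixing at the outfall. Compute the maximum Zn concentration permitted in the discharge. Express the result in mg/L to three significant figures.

2.07 mg/L

36.5 µg/L = 0.0365 mg/L.
Mass balance: 0.0547·148.3 = 1.33·Cₑ + 147·0.0365.
Cₑ = (8.114 − 5.365) / 1.33 = 2.066 mg/L.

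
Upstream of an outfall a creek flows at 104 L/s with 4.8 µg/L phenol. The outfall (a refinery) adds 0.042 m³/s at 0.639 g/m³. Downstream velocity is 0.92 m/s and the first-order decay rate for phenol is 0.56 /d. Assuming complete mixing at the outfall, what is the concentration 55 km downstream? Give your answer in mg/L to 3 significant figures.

0.127 mg/L

104 L/s = 0.104 m³/s.
4.8 µg/L = 0.0048 mg/L.
After complete mixing, C₀ = (0.042·0.639 + 0.104·0.0048) / 0.146 = 0.1872 mg/L.
Travel time t = 5.5e+04 m / 0.92 m/s = 5.978e+04 s = 0.6919 d.
C = 0.1872·exp(−0.56·0.6919) = 0.1872·0.6788 = 0.1271 mg/L.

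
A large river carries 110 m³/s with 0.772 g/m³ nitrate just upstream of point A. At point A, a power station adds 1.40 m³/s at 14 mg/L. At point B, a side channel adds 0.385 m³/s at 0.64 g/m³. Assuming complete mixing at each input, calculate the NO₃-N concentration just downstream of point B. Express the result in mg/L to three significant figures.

After input A: C = (110·0.772 + 1.4·14) / 111.4 = 0.9382 mg/L.
After input B: C = (111.4·0.9382 + 0.385·0.64) / 111.8 = 0.9372 mg/L.

0.937 mg/L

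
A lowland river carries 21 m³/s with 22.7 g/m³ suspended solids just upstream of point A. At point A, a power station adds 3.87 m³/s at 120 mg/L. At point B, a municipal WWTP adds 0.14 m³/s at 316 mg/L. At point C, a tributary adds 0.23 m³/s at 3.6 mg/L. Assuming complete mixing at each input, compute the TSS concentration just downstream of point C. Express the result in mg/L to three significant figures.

After input A: C = (21·22.7 + 3.87·120) / 24.87 = 37.84 mg/L.
After input B: C = (24.87·37.84 + 0.14·316) / 25.01 = 39.4 mg/L.
After input C: C = (25.01·39.4 + 0.23·3.6) / 25.24 = 39.07 mg/L.

39.1 mg/L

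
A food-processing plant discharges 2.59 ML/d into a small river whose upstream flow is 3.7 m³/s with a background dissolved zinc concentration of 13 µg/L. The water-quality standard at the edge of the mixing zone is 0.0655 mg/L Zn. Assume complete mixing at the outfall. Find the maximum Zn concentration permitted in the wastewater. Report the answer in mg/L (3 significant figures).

2.59 ML/d = 0.02998 m³/s.
13 µg/L = 0.013 mg/L.
Mass balance: 0.0655·3.73 = 0.02998·Cₑ + 3.7·0.013.
Cₑ = (0.2443 − 0.0481) / 0.02998 = 6.546 mg/L.

6.55 mg/L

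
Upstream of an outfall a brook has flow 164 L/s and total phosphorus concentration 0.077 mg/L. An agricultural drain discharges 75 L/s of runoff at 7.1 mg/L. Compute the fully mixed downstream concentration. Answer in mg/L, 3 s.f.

2.28 mg/L

75 L/s = 0.075 m³/s.
164 L/s = 0.164 m³/s.
By mass balance at complete mixing, C = (0.075·7.1 + 0.164·0.077) / (0.075 + 0.164) = 0.5451/0.239 = 2.281 mg/L.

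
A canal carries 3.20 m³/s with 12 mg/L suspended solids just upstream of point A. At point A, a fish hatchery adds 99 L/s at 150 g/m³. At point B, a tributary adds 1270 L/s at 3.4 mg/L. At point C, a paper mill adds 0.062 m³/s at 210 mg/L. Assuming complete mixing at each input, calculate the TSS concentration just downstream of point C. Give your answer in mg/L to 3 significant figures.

15.2 mg/L

99 L/s = 0.099 m³/s.
After input A: C = (3.2·12 + 0.099·150) / 3.299 = 16.14 mg/L.
1270 L/s = 1.27 m³/s.
After input B: C = (3.299·16.14 + 1.27·3.4) / 4.569 = 12.6 mg/L.
After input C: C = (4.569·12.6 + 0.062·210) / 4.631 = 15.24 mg/L.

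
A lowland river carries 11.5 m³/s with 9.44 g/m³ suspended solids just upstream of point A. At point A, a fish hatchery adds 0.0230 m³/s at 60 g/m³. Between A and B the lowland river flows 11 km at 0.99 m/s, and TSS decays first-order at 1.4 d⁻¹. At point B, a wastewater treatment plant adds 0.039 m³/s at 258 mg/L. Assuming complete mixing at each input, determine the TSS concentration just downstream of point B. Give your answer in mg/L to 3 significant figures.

After input A: C = (11.5·9.44 + 0.023·60) / 11.52 = 9.541 mg/L.
Over the 11 km reach to input B (t = 1.111e+04 s = 0.1286 d), decay gives C = 9.541·exp(−1.4·0.1286) = 7.969 mg/L.
After input B: C = (11.52·7.969 + 0.039·258) / 11.56 = 8.812 mg/L.

8.81 mg/L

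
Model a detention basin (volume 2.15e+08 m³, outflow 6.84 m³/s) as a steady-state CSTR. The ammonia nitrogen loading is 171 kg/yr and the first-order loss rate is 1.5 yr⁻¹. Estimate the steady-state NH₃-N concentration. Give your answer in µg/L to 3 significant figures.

Outflow Q = 6.84 m³/s × 3.156e+07 s/yr = 2.159e+08 m³/yr.
Steady-state CSTR mass balance: W = Q·C + k·V·C, so C = W/(Q + kV).
Q + kV = 2.159e+08 + 1.5·2.15e+08 = 5.384e+08 m³/yr.
C = 171/5.384e+08 = 3.176e-07 kg/m³ = 0.0003176 mg/L = 0.3176 µg/L.

0.318 µg/L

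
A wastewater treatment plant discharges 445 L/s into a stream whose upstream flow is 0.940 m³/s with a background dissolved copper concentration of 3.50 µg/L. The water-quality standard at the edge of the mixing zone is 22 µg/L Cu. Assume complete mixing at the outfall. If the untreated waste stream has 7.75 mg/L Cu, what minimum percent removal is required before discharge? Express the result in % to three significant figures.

445 L/s = 0.445 m³/s.
3.50 µg/L = 0.0035 mg/L.
22 µg/L = 0.022 mg/L.
Mass balance: 0.022·1.385 = 0.445·Cₑ + 0.94·0.0035.
Cₑ = (0.03047 − 0.00329) / 0.445 = 0.06108 mg/L.
Required removal = 1 − 0.06108/7.75 = 99.21 %.

99.2 %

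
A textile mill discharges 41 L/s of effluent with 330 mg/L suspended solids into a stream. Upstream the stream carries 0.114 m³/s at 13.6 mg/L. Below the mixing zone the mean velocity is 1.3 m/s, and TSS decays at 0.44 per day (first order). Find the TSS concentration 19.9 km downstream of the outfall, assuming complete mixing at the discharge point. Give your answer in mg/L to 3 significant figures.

90.0 mg/L

41 L/s = 0.041 m³/s.
After complete mixing, C₀ = (0.041·330 + 0.114·13.6) / 0.155 = 97.29 mg/L.
Travel time t = 1.99e+04 m / 1.3 m/s = 1.531e+04 s = 0.1772 d.
C = 97.29·exp(−0.44·0.1772) = 97.29·0.925 = 90 mg/L.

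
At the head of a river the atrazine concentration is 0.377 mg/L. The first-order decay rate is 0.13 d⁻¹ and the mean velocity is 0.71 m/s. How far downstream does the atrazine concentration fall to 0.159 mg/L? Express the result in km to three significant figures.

407 km

From C = C₀·e^(−kt), t = ln(C₀/C)/k = ln(0.377/0.159)/0.13 = 0.8633/0.13 = 6.641 d.
Distance = v·t = 0.71 m/s × 5.738e+05 s = 4.074e+05 m = 407.4 km.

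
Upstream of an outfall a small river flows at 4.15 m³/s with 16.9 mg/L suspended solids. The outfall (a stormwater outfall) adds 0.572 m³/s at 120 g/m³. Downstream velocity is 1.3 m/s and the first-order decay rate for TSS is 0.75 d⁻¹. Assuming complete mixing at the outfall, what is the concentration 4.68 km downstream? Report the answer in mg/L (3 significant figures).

After complete mixing, C₀ = (0.572·120 + 4.15·16.9) / 4.722 = 29.39 mg/L.
Travel time t = 4680 m / 1.3 m/s = 3600 s = 0.04167 d.
C = 29.39·exp(−0.75·0.04167) = 29.39·0.9692 = 28.48 mg/L.

28.5 mg/L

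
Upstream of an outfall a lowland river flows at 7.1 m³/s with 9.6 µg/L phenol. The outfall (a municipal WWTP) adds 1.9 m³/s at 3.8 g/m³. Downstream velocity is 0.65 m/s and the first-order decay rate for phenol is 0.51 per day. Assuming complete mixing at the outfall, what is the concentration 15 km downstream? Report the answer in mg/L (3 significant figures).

9.6 µg/L = 0.0096 mg/L.
After complete mixing, C₀ = (1.9·3.8 + 7.1·0.0096) / 9 = 0.8098 mg/L.
Travel time t = 1.5e+04 m / 0.65 m/s = 2.308e+04 s = 0.2671 d.
C = 0.8098·exp(−0.51·0.2671) = 0.8098·0.8727 = 0.7067 mg/L.

0.707 mg/L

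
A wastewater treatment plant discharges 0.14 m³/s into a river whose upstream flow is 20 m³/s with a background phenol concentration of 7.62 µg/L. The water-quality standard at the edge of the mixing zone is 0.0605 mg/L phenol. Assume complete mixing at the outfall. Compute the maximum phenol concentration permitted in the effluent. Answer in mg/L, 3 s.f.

7.61 mg/L

7.62 µg/L = 0.00762 mg/L.
Mass balance: 0.0605·20.14 = 0.14·Cₑ + 20·0.00762.
Cₑ = (1.218 − 0.1524) / 0.14 = 7.615 mg/L.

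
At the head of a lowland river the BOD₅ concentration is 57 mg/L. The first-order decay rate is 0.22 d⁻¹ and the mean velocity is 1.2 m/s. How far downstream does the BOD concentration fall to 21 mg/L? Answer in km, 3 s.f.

471 km

From C = C₀·e^(−kt), t = ln(C₀/C)/k = ln(57/21)/0.22 = 0.9985/0.22 = 4.539 d.
Distance = v·t = 1.2 m/s × 3.921e+05 s = 4.706e+05 m = 470.6 km.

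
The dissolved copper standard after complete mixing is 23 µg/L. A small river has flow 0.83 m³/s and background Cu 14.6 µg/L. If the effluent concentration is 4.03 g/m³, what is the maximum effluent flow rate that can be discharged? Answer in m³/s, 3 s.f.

14.6 µg/L = 0.0146 mg/L.
23 µg/L = 0.023 mg/L.
Mass balance at complete mixing: C_std·(Q_w + Q_r) = Q_w·C_e + Q_r·C_b.
Rearranging, Q_w = Q_r·(C_std − C_b)/(C_e − C_std) = 0.83·(0.023 − 0.0146) / (4.03 − 0.023) = 0.00174 m³/s.

0.00174 m³/s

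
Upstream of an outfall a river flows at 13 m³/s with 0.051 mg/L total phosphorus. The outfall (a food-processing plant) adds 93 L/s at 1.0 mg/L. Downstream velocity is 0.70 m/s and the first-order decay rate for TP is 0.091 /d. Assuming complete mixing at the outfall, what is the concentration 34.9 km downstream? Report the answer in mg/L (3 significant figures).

93 L/s = 0.093 m³/s.
After complete mixing, C₀ = (0.093·1 + 13·0.051) / 13.09 = 0.05774 mg/L.
Travel time t = 3.49e+04 m / 0.70 m/s = 4.986e+04 s = 0.5771 d.
C = 0.05774·exp(−0.091·0.5771) = 0.05774·0.9488 = 0.05479 mg/L.

0.0548 mg/L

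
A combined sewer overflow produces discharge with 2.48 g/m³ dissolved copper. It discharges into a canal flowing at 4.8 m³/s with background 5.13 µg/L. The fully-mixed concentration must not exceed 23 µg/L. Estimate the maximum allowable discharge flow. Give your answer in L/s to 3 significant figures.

34.9 L/s

5.13 µg/L = 0.00513 mg/L.
23 µg/L = 0.023 mg/L.
Mass balance at complete mixing: C_std·(Q_w + Q_r) = Q_w·C_e + Q_r·C_b.
Rearranging, Q_w = Q_r·(C_std − C_b)/(C_e − C_std) = 4.8·(0.023 − 0.00513) / (2.48 − 0.023) = 0.03491 m³/s.
= 34.91 L/s.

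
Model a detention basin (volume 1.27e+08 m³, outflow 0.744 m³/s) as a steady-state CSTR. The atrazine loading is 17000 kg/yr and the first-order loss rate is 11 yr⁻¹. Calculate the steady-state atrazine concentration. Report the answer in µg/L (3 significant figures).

12.0 µg/L

Outflow Q = 0.744 m³/s × 3.156e+07 s/yr = 2.348e+07 m³/yr.
Steady-state CSTR mass balance: W = Q·C + k·V·C, so C = W/(Q + kV).
Q + kV = 2.348e+07 + 11·1.27e+08 = 1.42e+09 m³/yr.
C = 17000/1.42e+09 = 1.197e-05 kg/m³ = 0.01197 mg/L = 11.97 µg/L.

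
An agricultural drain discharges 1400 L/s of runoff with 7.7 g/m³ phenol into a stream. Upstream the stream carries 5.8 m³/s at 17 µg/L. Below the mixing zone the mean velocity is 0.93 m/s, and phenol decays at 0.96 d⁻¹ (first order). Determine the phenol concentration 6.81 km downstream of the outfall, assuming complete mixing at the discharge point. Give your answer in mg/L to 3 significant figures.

1.39 mg/L

1400 L/s = 1.4 m³/s.
17 µg/L = 0.017 mg/L.
After complete mixing, C₀ = (1.4·7.7 + 5.8·0.017) / 7.2 = 1.511 mg/L.
Travel time t = 6810 m / 0.93 m/s = 7323 s = 0.08475 d.
C = 1.511·exp(−0.96·0.08475) = 1.511·0.9219 = 1.393 mg/L.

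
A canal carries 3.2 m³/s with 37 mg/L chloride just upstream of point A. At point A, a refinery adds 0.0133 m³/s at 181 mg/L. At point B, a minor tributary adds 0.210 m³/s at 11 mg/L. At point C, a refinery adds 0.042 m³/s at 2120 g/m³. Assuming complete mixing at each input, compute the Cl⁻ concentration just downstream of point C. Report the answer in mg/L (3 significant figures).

After input A: C = (3.2·37 + 0.0133·181) / 3.213 = 37.6 mg/L.
After input B: C = (3.213·37.6 + 0.21·11) / 3.423 = 35.96 mg/L.
After input C: C = (3.423·35.96 + 0.042·2120) / 3.465 = 61.22 mg/L.

61.2 mg/L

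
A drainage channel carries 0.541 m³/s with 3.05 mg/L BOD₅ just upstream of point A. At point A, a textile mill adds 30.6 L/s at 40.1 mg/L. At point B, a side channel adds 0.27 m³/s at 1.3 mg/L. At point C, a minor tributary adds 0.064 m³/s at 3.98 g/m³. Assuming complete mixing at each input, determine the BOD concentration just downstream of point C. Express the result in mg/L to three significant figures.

3.85 mg/L

30.6 L/s = 0.0306 m³/s.
After input A: C = (0.541·3.05 + 0.0306·40.1) / 0.5716 = 5.033 mg/L.
After input B: C = (0.5716·5.033 + 0.27·1.3) / 0.8416 = 3.836 mg/L.
After input C: C = (0.8416·3.836 + 0.064·3.98) / 0.9056 = 3.846 mg/L.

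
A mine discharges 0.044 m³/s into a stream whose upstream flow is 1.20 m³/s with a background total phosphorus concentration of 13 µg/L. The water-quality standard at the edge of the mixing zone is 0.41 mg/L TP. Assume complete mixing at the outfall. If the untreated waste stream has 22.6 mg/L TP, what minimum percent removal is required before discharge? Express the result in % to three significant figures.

50.3 %

13 µg/L = 0.013 mg/L.
Mass balance: 0.41·1.244 = 0.044·Cₑ + 1.2·0.013.
Cₑ = (0.51 − 0.0156) / 0.044 = 11.24 mg/L.
Required removal = 1 − 11.24/22.6 = 50.28 %.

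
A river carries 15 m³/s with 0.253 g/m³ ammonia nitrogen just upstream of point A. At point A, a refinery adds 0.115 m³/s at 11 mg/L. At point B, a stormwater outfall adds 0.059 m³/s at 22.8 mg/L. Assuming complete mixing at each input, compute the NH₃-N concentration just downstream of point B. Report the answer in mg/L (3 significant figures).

0.422 mg/L

After input A: C = (15·0.253 + 0.115·11) / 15.12 = 0.3348 mg/L.
After input B: C = (15.12·0.3348 + 0.059·22.8) / 15.17 = 0.4221 mg/L.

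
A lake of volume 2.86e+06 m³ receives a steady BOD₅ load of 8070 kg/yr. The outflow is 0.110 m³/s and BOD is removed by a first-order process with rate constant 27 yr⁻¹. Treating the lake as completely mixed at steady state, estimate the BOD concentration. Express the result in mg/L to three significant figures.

Outflow Q = 0.110 m³/s × 3.156e+07 s/yr = 3.471e+06 m³/yr.
Steady-state CSTR mass balance: W = Q·C + k·V·C, so C = W/(Q + kV).
Q + kV = 3.471e+06 + 27·2.86e+06 = 8.069e+07 m³/yr.
C = 8070/8.069e+07 = 0.0001 kg/m³ = 0.1 mg/L.

0.100 mg/L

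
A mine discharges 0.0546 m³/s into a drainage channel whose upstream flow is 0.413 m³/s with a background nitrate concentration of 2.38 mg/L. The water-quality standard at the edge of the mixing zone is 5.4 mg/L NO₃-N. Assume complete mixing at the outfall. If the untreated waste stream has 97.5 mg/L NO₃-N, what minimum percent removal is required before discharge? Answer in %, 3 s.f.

71.0 %

Mass balance: 5.4·0.4676 = 0.0546·Cₑ + 0.413·2.38.
Cₑ = (2.525 − 0.9829) / 0.0546 = 28.24 mg/L.
Required removal = 1 − 28.24/97.5 = 71.03 %.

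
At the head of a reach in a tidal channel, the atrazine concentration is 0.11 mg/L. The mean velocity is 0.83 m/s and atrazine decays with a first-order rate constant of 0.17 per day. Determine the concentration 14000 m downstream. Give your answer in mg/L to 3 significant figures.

Travel time t = 14000 m / 0.83 m/s = 1.4e+04/0.83 = 1.687e+04 s = 0.1952 d.
First-order decay: C = 0.11·exp(−0.17·0.1952) = 0.11·0.9674 = 0.1064 mg/L.

0.106 mg/L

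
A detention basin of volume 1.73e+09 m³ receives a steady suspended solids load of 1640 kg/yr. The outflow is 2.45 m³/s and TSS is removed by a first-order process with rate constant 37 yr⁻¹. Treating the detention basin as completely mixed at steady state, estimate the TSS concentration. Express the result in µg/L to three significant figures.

Outflow Q = 2.45 m³/s × 3.156e+07 s/yr = 7.732e+07 m³/yr.
Steady-state CSTR mass balance: W = Q·C + k·V·C, so C = W/(Q + kV).
Q + kV = 7.732e+07 + 37·1.73e+09 = 6.409e+10 m³/yr.
C = 1640/6.409e+10 = 2.559e-08 kg/m³ = 2.559e-05 mg/L = 0.02559 µg/L.

0.0256 µg/L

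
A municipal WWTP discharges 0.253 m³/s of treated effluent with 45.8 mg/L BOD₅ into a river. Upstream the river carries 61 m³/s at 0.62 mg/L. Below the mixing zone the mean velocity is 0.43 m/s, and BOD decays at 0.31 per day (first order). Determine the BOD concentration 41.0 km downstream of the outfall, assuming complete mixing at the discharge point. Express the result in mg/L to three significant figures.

0.573 mg/L

After complete mixing, C₀ = (0.253·45.8 + 61·0.62) / 61.25 = 0.8066 mg/L.
Travel time t = 4.1e+04 m / 0.43 m/s = 9.535e+04 s = 1.104 d.
C = 0.8066·exp(−0.31·1.104) = 0.8066·0.7103 = 0.5729 mg/L.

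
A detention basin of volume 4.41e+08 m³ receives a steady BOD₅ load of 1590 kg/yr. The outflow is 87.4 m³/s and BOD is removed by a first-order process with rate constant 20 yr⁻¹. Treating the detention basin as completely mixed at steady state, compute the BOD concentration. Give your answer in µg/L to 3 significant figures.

0.137 µg/L

Outflow Q = 87.4 m³/s × 3.156e+07 s/yr = 2.758e+09 m³/yr.
Steady-state CSTR mass balance: W = Q·C + k·V·C, so C = W/(Q + kV).
Q + kV = 2.758e+09 + 20·4.41e+08 = 1.158e+10 m³/yr.
C = 1590/1.158e+10 = 1.373e-07 kg/m³ = 0.0001373 mg/L = 0.1373 µg/L.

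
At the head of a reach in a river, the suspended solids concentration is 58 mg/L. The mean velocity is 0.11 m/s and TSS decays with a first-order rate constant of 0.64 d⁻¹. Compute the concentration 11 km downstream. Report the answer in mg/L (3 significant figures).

27.7 mg/L

Travel time t = 11 km / 0.11 m/s = 1.1e+04/0.11 = 1e+05 s = 1.157 d.
First-order decay: C = 58·exp(−0.64·1.157) = 58·0.4768 = 27.65 mg/L.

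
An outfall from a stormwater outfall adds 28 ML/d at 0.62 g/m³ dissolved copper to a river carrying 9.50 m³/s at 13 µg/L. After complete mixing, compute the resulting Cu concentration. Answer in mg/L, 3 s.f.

28 ML/d = 0.3241 m³/s.
13 µg/L = 0.013 mg/L.
Conservation of mass across the mixing zone: C = (0.3241·0.62 + 9.5·0.013) / (0.3241 + 9.5) = 0.3244/9.824 = 0.03302 mg/L.

0.0330 mg/L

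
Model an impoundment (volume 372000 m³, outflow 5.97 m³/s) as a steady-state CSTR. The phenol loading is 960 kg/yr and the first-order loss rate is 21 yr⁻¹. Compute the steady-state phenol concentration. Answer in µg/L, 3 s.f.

Outflow Q = 5.97 m³/s × 3.156e+07 s/yr = 1.884e+08 m³/yr.
Steady-state CSTR mass balance: W = Q·C + k·V·C, so C = W/(Q + kV).
Q + kV = 1.884e+08 + 21·372000 = 1.962e+08 m³/yr.
C = 960/1.962e+08 = 4.893e-06 kg/m³ = 0.004893 mg/L = 4.893 µg/L.

4.89 µg/L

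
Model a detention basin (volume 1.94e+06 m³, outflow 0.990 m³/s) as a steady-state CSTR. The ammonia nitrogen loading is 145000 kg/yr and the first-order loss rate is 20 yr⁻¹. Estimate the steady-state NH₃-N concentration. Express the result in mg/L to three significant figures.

Outflow Q = 0.990 m³/s × 3.156e+07 s/yr = 3.124e+07 m³/yr.
Steady-state CSTR mass balance: W = Q·C + k·V·C, so C = W/(Q + kV).
Q + kV = 3.124e+07 + 20·1.94e+06 = 7.004e+07 m³/yr.
C = 145000/7.004e+07 = 0.00207 kg/m³ = 2.07 mg/L.

2.07 mg/L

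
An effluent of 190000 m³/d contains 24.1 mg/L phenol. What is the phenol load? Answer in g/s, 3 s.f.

190000 m³/d = 2.199 m³/s.
Mass flux = Q·C = 2.199 m³/s × 24.1 g/m³ = 53 g/s.

53.0 g/s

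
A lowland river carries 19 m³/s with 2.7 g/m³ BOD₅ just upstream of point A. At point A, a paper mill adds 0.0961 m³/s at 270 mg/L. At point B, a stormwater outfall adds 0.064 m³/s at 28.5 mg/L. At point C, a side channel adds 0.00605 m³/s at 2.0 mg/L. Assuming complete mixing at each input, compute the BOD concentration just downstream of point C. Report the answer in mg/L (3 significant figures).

After input A: C = (19·2.7 + 0.0961·270) / 19.1 = 4.045 mg/L.
After input B: C = (19.1·4.045 + 0.064·28.5) / 19.16 = 4.127 mg/L.
After input C: C = (19.16·4.127 + 0.00605·2) / 19.17 = 4.126 mg/L.

4.13 mg/L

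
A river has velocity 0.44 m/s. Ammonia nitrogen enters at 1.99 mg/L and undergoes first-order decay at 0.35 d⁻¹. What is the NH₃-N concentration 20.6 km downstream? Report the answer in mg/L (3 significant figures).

1.65 mg/L

Travel time t = 20.6 km / 0.44 m/s = 2.06e+04/0.44 = 4.682e+04 s = 0.5419 d.
First-order decay: C = 1.99·exp(−0.35·0.5419) = 1.99·0.8272 = 1.646 mg/L.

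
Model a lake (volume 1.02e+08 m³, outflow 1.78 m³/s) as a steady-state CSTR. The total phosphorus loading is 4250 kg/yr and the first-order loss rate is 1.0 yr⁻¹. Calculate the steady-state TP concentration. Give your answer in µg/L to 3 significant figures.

26.9 µg/L

Outflow Q = 1.78 m³/s × 3.156e+07 s/yr = 5.617e+07 m³/yr.
Steady-state CSTR mass balance: W = Q·C + k·V·C, so C = W/(Q + kV).
Q + kV = 5.617e+07 + 1.0·1.02e+08 = 1.582e+08 m³/yr.
C = 4250/1.582e+08 = 2.687e-05 kg/m³ = 0.02687 mg/L = 26.87 µg/L.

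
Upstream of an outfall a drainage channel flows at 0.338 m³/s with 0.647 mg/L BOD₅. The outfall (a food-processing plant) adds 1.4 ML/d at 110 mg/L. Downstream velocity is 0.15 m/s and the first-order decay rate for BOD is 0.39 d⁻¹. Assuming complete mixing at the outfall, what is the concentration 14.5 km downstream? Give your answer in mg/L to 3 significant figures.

3.65 mg/L

1.4 ML/d = 0.0162 m³/s.
After complete mixing, C₀ = (0.0162·110 + 0.338·0.647) / 0.3542 = 5.65 mg/L.
Travel time t = 1.45e+04 m / 0.15 m/s = 9.667e+04 s = 1.119 d.
C = 5.65·exp(−0.39·1.119) = 5.65·0.6464 = 3.652 mg/L.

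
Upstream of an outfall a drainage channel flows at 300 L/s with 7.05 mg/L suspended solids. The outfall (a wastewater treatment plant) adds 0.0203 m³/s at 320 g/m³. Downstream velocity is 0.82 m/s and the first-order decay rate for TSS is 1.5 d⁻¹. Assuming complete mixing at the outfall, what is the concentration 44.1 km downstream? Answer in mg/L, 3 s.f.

300 L/s = 0.3 m³/s.
After complete mixing, C₀ = (0.0203·320 + 0.3·7.05) / 0.3203 = 26.88 mg/L.
Travel time t = 4.41e+04 m / 0.82 m/s = 5.378e+04 s = 0.6225 d.
C = 26.88·exp(−1.5·0.6225) = 26.88·0.3931 = 10.57 mg/L.

10.6 mg/L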